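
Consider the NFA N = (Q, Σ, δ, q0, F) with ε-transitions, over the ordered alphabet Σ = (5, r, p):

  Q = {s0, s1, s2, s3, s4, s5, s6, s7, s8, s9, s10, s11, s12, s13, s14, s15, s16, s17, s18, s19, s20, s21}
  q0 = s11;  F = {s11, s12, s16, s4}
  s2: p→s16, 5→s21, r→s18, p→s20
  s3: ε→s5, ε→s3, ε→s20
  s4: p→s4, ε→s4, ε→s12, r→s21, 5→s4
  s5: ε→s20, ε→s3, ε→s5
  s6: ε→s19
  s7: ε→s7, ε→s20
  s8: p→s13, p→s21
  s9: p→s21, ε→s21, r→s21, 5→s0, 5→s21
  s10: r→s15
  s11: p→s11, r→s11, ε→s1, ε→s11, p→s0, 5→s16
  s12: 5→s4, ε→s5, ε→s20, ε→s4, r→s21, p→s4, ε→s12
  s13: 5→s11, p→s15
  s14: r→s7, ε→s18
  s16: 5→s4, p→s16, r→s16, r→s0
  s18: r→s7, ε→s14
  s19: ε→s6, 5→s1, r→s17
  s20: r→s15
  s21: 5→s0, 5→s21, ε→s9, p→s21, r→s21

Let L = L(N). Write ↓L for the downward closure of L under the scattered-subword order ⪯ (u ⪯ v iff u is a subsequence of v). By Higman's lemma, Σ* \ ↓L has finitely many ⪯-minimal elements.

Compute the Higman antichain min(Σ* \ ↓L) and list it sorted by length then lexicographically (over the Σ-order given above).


|Q|=22, |F|=4, |δ|=58 (22 ε).
min D↑ (4 st, q0=0, F={3}): 0:5→1,r→0,p→0 1:5→2,r→1,p→1 2:5→2,r→3,p→2 3:5→3,r→3,p→3 (ε-aug+det+¬).
'55r': |S_i|=[12, 10, 9, 4] end={s0,s15,s21,s9} ∉↓L; 3/3 del acc.
1 words, ⪯-incomp.

min(Σ*\↓L) = [55r].


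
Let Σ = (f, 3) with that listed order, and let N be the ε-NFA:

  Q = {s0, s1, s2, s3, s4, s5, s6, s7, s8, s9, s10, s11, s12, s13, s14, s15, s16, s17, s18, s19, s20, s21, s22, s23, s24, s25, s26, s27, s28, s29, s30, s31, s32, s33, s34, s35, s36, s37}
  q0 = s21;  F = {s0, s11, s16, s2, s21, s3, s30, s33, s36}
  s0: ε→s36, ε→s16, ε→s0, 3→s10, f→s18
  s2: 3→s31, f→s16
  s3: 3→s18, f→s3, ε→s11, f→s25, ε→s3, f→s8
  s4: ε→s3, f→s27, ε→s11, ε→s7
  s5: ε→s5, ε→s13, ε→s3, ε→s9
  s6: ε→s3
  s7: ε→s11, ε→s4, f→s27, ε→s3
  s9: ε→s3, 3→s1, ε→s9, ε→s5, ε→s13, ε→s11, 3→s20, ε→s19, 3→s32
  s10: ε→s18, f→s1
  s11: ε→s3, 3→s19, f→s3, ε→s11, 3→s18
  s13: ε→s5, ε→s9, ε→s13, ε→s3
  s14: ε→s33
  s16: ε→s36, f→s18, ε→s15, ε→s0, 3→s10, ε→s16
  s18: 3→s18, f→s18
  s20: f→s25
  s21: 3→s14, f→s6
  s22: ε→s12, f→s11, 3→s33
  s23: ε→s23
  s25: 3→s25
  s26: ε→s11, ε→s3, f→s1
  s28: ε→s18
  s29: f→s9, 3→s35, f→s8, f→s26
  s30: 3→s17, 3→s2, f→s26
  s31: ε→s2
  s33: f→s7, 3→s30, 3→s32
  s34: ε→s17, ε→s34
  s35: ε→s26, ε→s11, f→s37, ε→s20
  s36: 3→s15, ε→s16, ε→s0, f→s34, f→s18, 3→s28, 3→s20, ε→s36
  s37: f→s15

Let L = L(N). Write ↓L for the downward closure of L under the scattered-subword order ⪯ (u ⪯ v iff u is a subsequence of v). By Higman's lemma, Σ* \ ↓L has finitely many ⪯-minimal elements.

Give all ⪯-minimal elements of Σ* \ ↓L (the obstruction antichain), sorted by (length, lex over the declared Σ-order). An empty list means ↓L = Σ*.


|Q|=38, |F|=9, |δ|=93 (48 ε).
min D↑ (7 st, q0=0, F={3}): 0:f→1,3→2 1:f→1,3→3 2:f→1,3→4 3:f→3,3→3 4:f→1,3→5 5:f→6,3→5 6:f→3,3→3.
'f3': N↓-sim [28, 21, 8] end={s1,s10,s15,s18,s19,s20,s25,s28} rej; 2/2 single-dels accept.
'333ff': N↓-sim [28, 26, 21, 15, 12, 5] end={s1,s17,s18,s25,s34} — reject; 5/5 deletions ∈↓L.
2 words, ⪯-incomp.

min(Σ*\↓L) = [f3, 333ff].


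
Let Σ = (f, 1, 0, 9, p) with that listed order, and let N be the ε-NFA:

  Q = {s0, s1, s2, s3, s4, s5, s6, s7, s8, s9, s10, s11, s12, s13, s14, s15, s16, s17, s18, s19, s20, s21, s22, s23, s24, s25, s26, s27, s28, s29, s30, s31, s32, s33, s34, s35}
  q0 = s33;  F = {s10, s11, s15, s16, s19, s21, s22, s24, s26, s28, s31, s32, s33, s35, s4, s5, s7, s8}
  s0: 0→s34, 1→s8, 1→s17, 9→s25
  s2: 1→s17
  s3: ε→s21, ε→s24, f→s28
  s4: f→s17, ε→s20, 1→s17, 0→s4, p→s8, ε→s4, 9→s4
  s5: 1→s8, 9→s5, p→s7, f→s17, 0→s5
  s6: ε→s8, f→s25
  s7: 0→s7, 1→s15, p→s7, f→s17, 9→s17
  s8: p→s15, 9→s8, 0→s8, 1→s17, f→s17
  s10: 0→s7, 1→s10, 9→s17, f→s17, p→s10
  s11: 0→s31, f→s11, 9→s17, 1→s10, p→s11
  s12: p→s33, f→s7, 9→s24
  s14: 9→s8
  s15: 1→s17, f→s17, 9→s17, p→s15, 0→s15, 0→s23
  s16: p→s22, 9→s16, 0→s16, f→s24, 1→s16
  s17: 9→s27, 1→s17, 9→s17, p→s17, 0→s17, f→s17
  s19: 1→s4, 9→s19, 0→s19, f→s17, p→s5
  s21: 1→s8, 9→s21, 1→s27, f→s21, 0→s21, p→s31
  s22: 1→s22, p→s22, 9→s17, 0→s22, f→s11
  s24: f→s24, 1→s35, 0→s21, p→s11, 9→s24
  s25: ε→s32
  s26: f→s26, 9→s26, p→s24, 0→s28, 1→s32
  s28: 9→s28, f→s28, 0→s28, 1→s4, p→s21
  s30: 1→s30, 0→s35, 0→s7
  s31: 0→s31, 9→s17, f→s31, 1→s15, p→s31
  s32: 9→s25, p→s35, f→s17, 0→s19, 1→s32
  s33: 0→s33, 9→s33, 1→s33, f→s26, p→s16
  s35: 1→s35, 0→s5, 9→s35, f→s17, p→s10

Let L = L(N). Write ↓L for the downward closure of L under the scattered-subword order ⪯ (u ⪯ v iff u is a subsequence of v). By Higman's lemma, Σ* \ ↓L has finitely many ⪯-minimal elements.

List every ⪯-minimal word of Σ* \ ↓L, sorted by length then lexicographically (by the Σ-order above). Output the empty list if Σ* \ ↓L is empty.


A = [f1f, pp9, f011].

|Q|=36, |F|=18, |δ|=118 (6 ε).
min D↑ (19 st, q0=0, F={7}): 0:f→1,1→0,0→0,9→0,p→2 1:f→1,1→3,0→4,9→1,p→5 2:f→5,1→2,0→2,9→2,p→6 3:f→7,1→3,0→8,9→3,p→9 4:f→4,1→10,0→4,9→4,p→11 5:f→5,1→9,0→11,9→5,p→12 6:f→12,1→6,0→6,9→7,p→6 7:f→7,1→7,0→7,9→7,p→7 8:f→7,1→10,0→8,9→8,p→13 9:f→7,1→9,0→13,9→9,p→14 10:f→7,1→7,0→10,9→10,p→15 11:f→11,1→15,0→11,9→11,p→16 12:f→12,1→14,0→16,9→7,p→12 13:f→7,1→15,0→13,9→13,p→17 14:f→7,1→14,0→17,9→7,p→14 15:f→7,1→7,0→15,9→15,p→18 16:f→16,1→18,0→16,9→7,p→16 17:f→7,1→18,0→17,9→7,p→17 18:f→7,1→7,0→18,9→7,p→18 (ε-aug+det+¬).
'f1f': run [23, 20, 14, 2] end={s17,s27} rej; 3/3 single-dels accept.
'pp9': N↓-sim [23, 15, 9, 2] end={s17,s27} rej; 3/3 del acc.
'f011': N↓-sim [23, 20, 13, 7, 2] end={s17,s27} ∉↓L; 4/4 single-dels accept.
3 obstructions.


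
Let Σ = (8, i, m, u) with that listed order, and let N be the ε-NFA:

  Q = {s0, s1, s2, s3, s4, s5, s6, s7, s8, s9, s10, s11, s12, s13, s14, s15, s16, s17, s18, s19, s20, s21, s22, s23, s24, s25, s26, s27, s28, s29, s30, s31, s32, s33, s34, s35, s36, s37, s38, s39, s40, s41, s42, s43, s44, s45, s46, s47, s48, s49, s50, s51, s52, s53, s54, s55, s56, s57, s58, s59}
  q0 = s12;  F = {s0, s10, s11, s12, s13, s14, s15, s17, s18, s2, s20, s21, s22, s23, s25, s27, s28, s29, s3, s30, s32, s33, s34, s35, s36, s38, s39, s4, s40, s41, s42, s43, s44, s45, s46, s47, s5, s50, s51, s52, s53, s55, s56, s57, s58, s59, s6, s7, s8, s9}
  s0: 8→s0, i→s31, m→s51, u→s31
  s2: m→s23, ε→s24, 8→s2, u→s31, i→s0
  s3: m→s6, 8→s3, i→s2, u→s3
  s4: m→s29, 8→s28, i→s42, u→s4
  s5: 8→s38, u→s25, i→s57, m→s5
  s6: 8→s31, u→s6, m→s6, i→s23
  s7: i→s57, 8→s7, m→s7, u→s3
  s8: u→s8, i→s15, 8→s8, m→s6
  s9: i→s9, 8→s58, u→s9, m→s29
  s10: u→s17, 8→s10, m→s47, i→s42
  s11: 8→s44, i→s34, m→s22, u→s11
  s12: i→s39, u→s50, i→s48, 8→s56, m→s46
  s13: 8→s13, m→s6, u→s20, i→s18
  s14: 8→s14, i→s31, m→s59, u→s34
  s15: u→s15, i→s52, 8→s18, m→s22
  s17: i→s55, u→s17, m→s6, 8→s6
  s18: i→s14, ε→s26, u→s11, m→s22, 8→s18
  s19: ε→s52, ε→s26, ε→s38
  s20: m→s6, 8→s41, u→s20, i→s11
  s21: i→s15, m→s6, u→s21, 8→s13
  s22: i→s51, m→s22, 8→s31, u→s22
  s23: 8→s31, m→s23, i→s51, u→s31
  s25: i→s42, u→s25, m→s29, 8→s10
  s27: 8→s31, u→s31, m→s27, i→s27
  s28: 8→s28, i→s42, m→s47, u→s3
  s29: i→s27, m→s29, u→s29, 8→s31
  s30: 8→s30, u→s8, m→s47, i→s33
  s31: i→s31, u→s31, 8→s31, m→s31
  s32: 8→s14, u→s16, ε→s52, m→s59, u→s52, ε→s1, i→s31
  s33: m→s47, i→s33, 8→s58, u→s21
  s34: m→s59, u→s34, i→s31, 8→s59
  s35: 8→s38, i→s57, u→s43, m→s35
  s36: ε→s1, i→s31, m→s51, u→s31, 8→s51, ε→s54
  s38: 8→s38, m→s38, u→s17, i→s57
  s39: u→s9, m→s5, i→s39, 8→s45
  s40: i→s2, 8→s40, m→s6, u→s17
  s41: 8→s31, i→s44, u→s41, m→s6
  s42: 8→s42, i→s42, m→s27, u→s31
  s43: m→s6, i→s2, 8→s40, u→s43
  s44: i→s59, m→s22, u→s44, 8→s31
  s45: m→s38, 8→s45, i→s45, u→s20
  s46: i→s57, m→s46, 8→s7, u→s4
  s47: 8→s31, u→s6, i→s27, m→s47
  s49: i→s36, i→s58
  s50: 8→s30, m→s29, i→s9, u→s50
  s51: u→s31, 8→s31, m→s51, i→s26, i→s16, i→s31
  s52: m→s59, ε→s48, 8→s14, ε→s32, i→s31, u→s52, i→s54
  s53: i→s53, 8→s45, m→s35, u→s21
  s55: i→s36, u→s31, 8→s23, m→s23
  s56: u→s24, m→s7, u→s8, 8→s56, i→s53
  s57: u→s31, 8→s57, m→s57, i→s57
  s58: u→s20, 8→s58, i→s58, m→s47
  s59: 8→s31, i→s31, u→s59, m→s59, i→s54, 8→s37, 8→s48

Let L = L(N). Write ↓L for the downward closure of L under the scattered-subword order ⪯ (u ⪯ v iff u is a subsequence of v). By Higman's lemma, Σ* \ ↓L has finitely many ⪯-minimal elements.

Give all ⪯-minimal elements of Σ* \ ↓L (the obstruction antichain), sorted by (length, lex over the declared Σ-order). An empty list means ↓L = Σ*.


|Q|=60, |F|=50, |δ|=226 (11 ε).
min D↑ (50 st, q0=0, F={24}): 0:8→1,i→2,m→3,u→4 1:8→1,i→5,m→6,u→7 2:8→8,i→2,m→9,u→10 3:8→6,i→11,m→3,u→12 4:8→13,i→10,m→14,u→4 5:8→8,i→5,m→15,u→16 6:8→6,i→11,m→6,u→17 7:8→7,i→18,m→19,u→7 8:8→8,i→8,m→20,u→21 9:8→20,i→11,m→9,u→22 10:8→23,i→10,m→14,u→10 11:8→11,i→11,m→11,u→24 12:8→25,i→26,m→14,u→12 13:8→13,i→27,m→28,u→7 14:8→24,i→29,m→14,u→14 15:8→20,i→11,m→15,u→30 16:8→31,i→18,m→19,u→16 17:8→17,i→32,m→19,u→17 18:8→33,i→34,m→35,u→18 19:8→24,i→36,m→19,u→19 20:8→20,i→11,m→20,u→37 21:8→38,i→39,m→19,u→21 22:8→40,i→26,m→14,u→22 23:8→23,i→23,m→28,u→21 24:8→24,i→24,m→24,u→24 25:8→25,i→26,m→28,u→17 26:8→26,i→26,m→29,u→24 27:8→23,i→27,m→28,u→16 28:8→24,i→29,m→28,u→19 29:8→24,i→29,m→29,u→24 30:8→41,i→32,m→19,u→30 31:8→31,i→33,m→19,u→21 32:8→32,i→42,m→36,u→24 33:8→33,i→43,m→35,u→39 34:8→43,i→24,m→44,u→34 35:8→24,i→45,m→35,u→35 36:8→24,i→45,m→36,u→24 37:8→19,i→46,m→19,u→37 38:8→24,i→47,m→19,u→38 39:8→47,i→48,m→35,u→39 40:8→40,i→26,m→28,u→37 41:8→41,i→32,m→19,u→37 42:8→42,i→24,m→45,u→24 43:8→43,i→24,m→44,u→48 44:8→24,i→24,m→44,u→44 45:8→24,i→24,m→45,u→24 46:8→36,i→49,m→36,u→24 47:8→24,i→44,m→35,u→47 48:8→44,i→24,m→44,u→48 49:8→45,i→24,m→45,u→24 [Hopcroft].
'miu': |S_i|=[58, 35, 15, 1] end={s31} — reject; 3/3 del acc.
'um8': |S_i|=[58, 47, 14, 3] end={s31,s37,s48} ∉↓L; 3/3 single-dels accept.
'8uiii': |S_i|=[58, 49, 34, 24, 15, 4] end={s16,s26,s31,s54} rej; 5/5 del acc.
'i8u88': N↓-sim [58, 48, 35, 20, 13, 3] end={s31,s37,s48} rej; 5/5 del acc.
4 obstructions.

Antichain: [miu, um8, 8uiii, i8u88].


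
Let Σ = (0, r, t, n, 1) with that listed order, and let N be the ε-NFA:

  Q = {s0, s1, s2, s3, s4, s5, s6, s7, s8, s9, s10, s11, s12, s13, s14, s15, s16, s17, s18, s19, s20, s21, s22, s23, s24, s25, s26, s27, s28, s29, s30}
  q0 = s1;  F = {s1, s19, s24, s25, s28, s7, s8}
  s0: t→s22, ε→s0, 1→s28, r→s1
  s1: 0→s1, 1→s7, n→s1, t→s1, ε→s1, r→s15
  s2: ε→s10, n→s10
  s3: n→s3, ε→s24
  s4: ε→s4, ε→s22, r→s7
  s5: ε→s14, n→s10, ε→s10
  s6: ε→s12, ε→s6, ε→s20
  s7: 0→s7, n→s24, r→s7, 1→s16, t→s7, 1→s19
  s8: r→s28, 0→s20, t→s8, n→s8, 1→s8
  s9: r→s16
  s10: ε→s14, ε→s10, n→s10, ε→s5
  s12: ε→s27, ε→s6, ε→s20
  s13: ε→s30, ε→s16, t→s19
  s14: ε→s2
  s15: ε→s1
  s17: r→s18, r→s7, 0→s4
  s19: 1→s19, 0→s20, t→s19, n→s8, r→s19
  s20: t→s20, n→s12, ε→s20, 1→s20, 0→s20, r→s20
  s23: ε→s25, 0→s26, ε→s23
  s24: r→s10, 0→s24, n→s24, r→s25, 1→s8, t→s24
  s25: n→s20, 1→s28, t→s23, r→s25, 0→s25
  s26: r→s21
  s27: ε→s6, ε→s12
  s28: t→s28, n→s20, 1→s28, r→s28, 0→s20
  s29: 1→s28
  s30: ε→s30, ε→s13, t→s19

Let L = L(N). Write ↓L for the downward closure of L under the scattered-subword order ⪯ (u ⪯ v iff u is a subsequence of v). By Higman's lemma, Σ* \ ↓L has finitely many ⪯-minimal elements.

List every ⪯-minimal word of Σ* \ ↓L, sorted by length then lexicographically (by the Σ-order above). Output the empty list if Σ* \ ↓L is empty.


|Q|=31, |F|=7, |δ|=87 (28 ε).
min D↑ (8 st, q0=0, F={6}): 0:0→0,r→0,t→0,n→0,1→1 1:0→1,r→1,t→1,n→2,1→3 2:0→2,r→4,t→2,n→2,1→5 3:0→6,r→3,t→3,n→5,1→3 4:0→4,r→4,t→4,n→6,1→7 5:0→6,r→7,t→5,n→5,1→5 6:0→6,r→6,t→6,n→6,1→6 7:0→6,r→7,t→7,n→6,1→7.
'110': N↓-sim [20, 18, 8, 4] end={s12,s20,s27,s6} ∉↓L; 3/3 deletions ∈↓L.
'1nrn': |S_i|=[20, 18, 15, 13, 8] end={s10,s12,s14,s2,s20,s27,s5,s6} ∉↓L; 4/4 del acc.
2 obstructions.

A = [110, 1nrn].


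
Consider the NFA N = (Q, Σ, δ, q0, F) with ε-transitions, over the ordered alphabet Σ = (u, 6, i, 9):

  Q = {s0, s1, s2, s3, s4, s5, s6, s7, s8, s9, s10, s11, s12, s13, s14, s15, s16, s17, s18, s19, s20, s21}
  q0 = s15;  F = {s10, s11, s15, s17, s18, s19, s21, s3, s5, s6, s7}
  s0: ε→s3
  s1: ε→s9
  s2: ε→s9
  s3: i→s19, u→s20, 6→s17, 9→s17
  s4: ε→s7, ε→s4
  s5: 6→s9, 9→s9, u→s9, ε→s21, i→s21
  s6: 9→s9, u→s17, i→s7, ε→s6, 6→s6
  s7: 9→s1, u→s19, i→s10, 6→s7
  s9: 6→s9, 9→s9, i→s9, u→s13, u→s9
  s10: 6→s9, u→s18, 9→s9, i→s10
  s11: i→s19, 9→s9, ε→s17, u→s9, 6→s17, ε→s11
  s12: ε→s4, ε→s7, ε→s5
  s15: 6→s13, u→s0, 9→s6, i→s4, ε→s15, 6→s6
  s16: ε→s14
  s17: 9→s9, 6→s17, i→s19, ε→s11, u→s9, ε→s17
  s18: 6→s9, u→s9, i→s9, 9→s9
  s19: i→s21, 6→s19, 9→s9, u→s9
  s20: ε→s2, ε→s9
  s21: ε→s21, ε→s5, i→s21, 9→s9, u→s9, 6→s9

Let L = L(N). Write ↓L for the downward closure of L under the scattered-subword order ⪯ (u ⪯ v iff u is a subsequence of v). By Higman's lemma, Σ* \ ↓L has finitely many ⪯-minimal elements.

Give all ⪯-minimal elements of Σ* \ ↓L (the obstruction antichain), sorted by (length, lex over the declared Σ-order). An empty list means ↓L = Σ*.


|Q|=22, |F|=11, |δ|=70 (20 ε).
min D↑ (10 st, q0=0, F={4}): 0:u→1,6→2,i→3,9→2 1:u→4,6→5,i→6,9→5 2:u→5,6→2,i→3,9→4 3:u→6,6→3,i→7,9→4 4:u→4,6→4,i→4,9→4 5:u→4,6→5,i→6,9→4 6:u→4,6→6,i→8,9→4 7:u→9,6→4,i→7,9→4 8:u→4,6→4,i→8,9→4 9:u→4,6→4,i→4,9→4.
'uu': run [18, 12, 4] end={s13,s2,s20,s9} ∉↓L; 2/2 single-dels accept.
'69': |S_i|=[18, 12, 3] end={s1,s13,s9} ∉↓L; 2/2 single-dels accept.
'i9': run [18, 10, 3] end={s1,s13,s9} — reject; 2/2 del acc.
'99': N↓-sim [18, 12, 3] end={s1,s13,s9} ∉↓L; 2/2 single-dels accept.
'ii6': |S_i|=[18, 10, 6, 2] end={s13,s9} rej; 3/3 deletions ∈↓L.
'iiui': run [18, 10, 6, 3, 2] end={s13,s9} ∉↓L; 4/4 deletions ∈↓L.
6 words, ⪯-incomp.

A = [uu, 69, i9, 99, ii6, iiui].


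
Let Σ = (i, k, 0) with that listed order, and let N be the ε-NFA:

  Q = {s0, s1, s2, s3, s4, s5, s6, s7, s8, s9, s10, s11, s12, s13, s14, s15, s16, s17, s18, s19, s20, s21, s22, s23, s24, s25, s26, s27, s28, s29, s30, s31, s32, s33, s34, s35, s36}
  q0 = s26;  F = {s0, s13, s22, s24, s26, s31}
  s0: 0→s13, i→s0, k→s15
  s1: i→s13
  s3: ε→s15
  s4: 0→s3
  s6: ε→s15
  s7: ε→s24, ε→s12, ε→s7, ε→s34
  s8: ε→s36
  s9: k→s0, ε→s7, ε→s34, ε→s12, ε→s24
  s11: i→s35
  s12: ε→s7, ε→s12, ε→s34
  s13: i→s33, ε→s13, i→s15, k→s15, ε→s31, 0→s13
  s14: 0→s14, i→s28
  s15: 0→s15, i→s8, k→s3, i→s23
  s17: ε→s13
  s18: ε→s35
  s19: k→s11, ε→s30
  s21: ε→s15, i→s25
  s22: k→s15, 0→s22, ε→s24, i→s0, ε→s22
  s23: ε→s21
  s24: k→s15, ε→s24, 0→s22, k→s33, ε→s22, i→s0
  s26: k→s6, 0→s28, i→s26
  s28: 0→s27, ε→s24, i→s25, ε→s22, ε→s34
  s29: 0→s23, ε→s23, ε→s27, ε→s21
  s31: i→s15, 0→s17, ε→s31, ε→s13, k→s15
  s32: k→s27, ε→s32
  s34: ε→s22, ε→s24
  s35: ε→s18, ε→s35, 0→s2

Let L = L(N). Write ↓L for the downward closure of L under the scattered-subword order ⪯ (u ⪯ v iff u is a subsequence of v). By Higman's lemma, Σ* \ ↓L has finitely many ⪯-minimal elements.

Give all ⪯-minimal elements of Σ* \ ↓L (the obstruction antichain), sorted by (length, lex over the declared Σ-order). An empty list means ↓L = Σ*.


|Q|=37, |F|=6, |δ|=75 (38 ε).
min D↑ (5 st, q0=0, F={1}): 0:i→0,k→1,0→2 1:i→1,k→1,0→1 2:i→3,k→1,0→2 3:i→3,k→1,0→4 4:i→1,k→1,0→4 [Hopcroft].
'k': |S_i|=[19, 9] end={s15,s21,s23,s25,s3,s33,s36,s6,s8} — reject; 1/1 deletions ∈↓L.
'0i0i': N↓-sim [19, 17, 12, 11, 8] end={s15,s21,s23,s25,s3,s33,s36,s8} ∉↓L; 4/4 single-dels accept.
2 obstructions.

min(Σ*\↓L) = [k, 0i0i].


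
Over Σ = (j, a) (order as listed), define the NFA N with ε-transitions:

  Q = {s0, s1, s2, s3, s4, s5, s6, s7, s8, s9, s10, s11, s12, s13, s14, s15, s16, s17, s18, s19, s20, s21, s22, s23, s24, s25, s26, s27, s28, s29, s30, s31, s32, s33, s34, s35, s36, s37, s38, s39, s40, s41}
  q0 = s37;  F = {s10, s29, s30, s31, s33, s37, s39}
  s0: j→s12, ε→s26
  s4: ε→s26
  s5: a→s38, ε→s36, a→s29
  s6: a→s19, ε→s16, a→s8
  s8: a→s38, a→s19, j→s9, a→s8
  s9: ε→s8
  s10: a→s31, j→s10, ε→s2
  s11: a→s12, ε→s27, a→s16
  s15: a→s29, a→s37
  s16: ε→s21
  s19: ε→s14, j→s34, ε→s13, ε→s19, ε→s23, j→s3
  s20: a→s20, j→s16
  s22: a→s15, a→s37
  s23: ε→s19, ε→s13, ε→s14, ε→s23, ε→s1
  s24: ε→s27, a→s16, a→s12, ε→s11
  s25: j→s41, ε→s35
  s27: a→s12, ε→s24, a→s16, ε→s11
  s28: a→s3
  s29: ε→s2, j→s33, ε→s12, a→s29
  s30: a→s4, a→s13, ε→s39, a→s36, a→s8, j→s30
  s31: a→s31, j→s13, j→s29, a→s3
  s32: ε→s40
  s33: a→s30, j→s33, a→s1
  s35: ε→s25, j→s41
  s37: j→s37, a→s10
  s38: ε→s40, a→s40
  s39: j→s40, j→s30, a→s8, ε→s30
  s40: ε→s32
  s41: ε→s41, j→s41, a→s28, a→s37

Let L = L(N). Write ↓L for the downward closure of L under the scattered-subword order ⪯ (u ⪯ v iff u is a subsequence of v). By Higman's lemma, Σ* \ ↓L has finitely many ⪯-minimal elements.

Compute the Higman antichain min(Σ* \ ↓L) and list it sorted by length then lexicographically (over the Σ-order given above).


|Q|=42, |F|=7, |δ|=82 (31 ε).
min D↑ (7 st, q0=0, F={6}): 0:j→0,a→1 1:j→1,a→2 2:j→3,a→2 3:j→4,a→3 4:j→4,a→5 5:j→5,a→6 6:j→6,a→6.
'aajjaa': N↓-sim [24, 23, 22, 21, 18, 17, 15] end={s1,s13,s14,s19,s23,s26,s3,s32,s34,s36,s38,s4,…} — reject; 6/6 del acc.
1 obstructions.

min(Σ*\↓L) = [aajjaa].


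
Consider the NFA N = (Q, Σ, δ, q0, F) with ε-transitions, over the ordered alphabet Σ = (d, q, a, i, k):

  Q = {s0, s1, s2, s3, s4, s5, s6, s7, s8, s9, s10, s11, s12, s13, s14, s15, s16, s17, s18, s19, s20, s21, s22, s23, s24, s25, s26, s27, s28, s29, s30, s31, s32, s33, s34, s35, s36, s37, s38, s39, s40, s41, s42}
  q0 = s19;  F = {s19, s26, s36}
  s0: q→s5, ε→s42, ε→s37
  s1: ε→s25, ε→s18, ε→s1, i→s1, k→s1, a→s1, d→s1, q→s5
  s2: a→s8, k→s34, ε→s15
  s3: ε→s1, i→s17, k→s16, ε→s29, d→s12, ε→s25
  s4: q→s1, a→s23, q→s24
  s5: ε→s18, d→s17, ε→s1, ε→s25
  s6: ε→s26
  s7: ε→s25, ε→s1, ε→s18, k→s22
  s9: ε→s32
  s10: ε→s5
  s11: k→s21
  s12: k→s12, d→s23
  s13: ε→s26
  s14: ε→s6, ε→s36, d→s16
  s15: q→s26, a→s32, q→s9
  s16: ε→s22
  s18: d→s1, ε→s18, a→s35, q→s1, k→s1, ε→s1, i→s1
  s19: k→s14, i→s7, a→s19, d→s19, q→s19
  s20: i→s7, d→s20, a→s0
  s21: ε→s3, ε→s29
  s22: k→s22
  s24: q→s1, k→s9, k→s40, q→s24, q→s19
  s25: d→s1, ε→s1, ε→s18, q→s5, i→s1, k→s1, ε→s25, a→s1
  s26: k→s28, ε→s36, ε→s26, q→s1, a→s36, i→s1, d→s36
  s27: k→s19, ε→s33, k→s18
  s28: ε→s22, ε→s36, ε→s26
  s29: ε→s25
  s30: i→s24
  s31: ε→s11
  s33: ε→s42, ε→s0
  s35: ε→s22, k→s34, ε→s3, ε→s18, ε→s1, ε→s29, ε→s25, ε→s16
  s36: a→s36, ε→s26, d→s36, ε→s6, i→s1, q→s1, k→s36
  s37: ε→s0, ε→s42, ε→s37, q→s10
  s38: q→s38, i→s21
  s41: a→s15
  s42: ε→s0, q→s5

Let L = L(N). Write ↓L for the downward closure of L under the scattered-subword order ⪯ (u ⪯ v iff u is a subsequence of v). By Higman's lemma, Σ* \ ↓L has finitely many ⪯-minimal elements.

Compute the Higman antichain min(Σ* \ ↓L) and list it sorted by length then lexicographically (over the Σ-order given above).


Antichain: [i, kq].

|Q|=43, |F|=3, |δ|=118 (52 ε).
min D↑ (3 st, q0=0, F={1}): 0:d→0,q→0,a→0,i→1,k→2 1:d→1,q→1,a→1,i→1,k→1 2:d→2,q→1,a→2,i→1,k→2.
'i': |S_i|=[20, 14] end={s1,s12,s16,s17,s18,s22,s23,s25,s29,s3,s34,s35,…} — reject; 1/1 deletions ∈↓L.
'kq': N↓-sim [20, 18, 13] end={s1,s12,s16,s17,s18,s22,s23,s25,s29,s3,s34,s35,…} ∉↓L; 2/2 single-dels accept.
2 obstructions.


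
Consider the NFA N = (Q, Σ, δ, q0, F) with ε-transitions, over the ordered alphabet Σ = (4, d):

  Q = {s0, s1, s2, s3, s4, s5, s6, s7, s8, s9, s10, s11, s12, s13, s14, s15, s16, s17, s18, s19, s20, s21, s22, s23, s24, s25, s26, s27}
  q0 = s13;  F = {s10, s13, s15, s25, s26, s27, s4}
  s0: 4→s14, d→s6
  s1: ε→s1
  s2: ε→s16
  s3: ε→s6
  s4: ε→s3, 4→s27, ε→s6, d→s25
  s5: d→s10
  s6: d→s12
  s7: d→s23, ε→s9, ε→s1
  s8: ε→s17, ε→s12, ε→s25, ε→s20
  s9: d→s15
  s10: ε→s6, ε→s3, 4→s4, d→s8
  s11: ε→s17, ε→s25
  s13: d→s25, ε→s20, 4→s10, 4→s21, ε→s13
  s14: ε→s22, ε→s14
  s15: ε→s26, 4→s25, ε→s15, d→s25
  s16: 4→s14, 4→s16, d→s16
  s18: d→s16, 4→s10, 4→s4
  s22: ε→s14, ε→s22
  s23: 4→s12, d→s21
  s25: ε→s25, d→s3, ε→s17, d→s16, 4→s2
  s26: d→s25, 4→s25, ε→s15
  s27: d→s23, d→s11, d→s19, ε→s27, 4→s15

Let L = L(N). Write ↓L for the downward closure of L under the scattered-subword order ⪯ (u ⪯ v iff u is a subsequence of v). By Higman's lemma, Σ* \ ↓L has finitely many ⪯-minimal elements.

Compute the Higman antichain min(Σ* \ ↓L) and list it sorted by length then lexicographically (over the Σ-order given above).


A = [d4, dd, 444444, 44444d].

|Q|=28, |F|=7, |δ|=59 (27 ε).
min D↑ (7 st, q0=0, F={4}): 0:4→1,d→2 1:4→3,d→2 2:4→4,d→4 3:4→5,d→2 4:4→4,d→4 5:4→6,d→2 6:4→2,d→2.
'd4': run [21, 15, 5] end={s12,s14,s16,s2,s22} rej; 2/2 del acc.
'dd': N↓-sim [21, 15, 7] end={s12,s14,s16,s21,s22,s3,s6} — reject; 2/2 del acc.
'444444': N↓-sim [21, 20, 17, 16, 11, 9, 4] end={s14,s16,s2,s22} — reject; 6/6 deletions ∈↓L.
'44444d': run [21, 20, 17, 16, 11, 9, 6] end={s12,s14,s16,s22,s3,s6} — reject; 6/6 deletions ∈↓L.
4 words, ⪯-incomp.


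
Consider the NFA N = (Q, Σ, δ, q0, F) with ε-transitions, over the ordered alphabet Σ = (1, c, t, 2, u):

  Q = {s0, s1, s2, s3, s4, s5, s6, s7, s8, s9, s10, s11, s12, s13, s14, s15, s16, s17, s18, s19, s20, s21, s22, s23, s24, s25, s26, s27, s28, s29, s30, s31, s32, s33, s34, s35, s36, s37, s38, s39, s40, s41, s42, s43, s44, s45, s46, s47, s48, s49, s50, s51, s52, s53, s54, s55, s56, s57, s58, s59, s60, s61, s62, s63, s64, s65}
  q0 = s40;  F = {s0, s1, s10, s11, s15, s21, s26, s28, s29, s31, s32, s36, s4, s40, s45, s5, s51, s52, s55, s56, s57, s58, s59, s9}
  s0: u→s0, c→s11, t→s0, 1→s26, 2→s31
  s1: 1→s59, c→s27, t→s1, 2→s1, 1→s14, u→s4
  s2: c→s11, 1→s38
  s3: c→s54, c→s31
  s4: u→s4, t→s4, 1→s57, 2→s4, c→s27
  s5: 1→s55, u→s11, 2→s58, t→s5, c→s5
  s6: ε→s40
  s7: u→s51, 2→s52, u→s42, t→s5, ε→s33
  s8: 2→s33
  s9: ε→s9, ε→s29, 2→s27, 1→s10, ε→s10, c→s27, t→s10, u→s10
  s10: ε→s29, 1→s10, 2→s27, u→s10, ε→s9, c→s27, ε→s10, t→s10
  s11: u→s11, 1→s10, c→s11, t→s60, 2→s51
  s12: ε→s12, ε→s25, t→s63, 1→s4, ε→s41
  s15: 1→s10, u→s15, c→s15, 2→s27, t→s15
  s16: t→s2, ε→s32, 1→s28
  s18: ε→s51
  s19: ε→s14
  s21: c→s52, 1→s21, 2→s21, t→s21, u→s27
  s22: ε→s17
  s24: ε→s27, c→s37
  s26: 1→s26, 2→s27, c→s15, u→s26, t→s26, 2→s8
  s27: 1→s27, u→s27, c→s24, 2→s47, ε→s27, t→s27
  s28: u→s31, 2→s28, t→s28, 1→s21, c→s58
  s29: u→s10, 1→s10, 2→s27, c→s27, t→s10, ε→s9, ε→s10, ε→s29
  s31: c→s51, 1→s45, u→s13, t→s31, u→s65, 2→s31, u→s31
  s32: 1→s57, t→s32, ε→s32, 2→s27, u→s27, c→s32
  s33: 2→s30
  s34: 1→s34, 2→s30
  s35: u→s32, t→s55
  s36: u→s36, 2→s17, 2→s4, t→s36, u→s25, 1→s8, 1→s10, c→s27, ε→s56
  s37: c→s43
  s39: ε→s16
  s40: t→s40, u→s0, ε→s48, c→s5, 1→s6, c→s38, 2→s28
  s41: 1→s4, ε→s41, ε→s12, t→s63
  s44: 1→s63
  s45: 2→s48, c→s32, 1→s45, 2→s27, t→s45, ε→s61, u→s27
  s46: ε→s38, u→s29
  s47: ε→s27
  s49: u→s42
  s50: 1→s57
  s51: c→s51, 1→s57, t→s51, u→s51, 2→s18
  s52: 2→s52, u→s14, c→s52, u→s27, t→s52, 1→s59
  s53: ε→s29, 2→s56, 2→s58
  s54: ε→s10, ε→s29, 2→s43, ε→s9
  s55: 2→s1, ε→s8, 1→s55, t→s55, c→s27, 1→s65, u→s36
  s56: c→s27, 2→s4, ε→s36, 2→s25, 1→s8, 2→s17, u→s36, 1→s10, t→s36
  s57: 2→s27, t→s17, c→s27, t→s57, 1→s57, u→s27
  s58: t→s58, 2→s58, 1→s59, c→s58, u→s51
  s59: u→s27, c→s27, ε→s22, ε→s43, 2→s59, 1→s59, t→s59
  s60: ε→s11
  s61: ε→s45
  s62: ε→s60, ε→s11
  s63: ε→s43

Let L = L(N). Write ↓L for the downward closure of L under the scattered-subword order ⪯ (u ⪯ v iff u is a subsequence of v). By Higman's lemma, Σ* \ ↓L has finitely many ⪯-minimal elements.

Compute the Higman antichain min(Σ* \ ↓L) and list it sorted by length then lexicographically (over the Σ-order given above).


|Q|=66, |F|=24, |δ|=211 (42 ε).
min D↑ (22 st, q0=0, F={10}): 0:1→0,c→1,t→0,2→2,u→3 1:1→4,c→1,t→1,2→5,u→6 2:1→7,c→5,t→2,2→2,u→8 3:1→9,c→6,t→3,2→8,u→3 4:1→4,c→10,t→4,2→11,u→12 5:1→13,c→5,t→5,2→5,u→14 6:1→15,c→6,t→6,2→14,u→6 7:1→7,c→16,t→7,2→7,u→10 8:1→17,c→14,t→8,2→8,u→8 9:1→9,c→18,t→9,2→10,u→9 10:1→10,c→10,t→10,2→10,u→10 11:1→13,c→10,t→11,2→11,u→19 12:1→15,c→10,t→12,2→19,u→12 13:1→13,c→10,t→13,2→13,u→10 14:1→20,c→14,t→14,2→14,u→14 15:1→15,c→10,t→15,2→10,u→15 16:1→13,c→16,t→16,2→16,u→10 17:1→17,c→21,t→17,2→10,u→10 18:1→15,c→18,t→18,2→10,u→18 19:1→20,c→10,t→19,2→19,u→19 20:1→20,c→10,t→20,2→10,u→10 21:1→20,c→21,t→21,2→10,u→10 [Hopcroft].
'c1c': |S_i|=[44, 33, 23, 5] end={s24,s27,s37,s43,s47} — reject; 3/3 del acc.
'21u': |S_i|=[44, 29, 16, 6] end={s14,s24,s27,s37,s43,s47} rej; 3/3 del acc.
'u12': |S_i|=[44, 32, 19, 9] end={s24,s27,s30,s33,s37,s43,s47,s48,s8} rej; 3/3 single-dels accept.
3 words, ⪯-incomp.

min(Σ*\↓L) = [c1c, 21u, u12].


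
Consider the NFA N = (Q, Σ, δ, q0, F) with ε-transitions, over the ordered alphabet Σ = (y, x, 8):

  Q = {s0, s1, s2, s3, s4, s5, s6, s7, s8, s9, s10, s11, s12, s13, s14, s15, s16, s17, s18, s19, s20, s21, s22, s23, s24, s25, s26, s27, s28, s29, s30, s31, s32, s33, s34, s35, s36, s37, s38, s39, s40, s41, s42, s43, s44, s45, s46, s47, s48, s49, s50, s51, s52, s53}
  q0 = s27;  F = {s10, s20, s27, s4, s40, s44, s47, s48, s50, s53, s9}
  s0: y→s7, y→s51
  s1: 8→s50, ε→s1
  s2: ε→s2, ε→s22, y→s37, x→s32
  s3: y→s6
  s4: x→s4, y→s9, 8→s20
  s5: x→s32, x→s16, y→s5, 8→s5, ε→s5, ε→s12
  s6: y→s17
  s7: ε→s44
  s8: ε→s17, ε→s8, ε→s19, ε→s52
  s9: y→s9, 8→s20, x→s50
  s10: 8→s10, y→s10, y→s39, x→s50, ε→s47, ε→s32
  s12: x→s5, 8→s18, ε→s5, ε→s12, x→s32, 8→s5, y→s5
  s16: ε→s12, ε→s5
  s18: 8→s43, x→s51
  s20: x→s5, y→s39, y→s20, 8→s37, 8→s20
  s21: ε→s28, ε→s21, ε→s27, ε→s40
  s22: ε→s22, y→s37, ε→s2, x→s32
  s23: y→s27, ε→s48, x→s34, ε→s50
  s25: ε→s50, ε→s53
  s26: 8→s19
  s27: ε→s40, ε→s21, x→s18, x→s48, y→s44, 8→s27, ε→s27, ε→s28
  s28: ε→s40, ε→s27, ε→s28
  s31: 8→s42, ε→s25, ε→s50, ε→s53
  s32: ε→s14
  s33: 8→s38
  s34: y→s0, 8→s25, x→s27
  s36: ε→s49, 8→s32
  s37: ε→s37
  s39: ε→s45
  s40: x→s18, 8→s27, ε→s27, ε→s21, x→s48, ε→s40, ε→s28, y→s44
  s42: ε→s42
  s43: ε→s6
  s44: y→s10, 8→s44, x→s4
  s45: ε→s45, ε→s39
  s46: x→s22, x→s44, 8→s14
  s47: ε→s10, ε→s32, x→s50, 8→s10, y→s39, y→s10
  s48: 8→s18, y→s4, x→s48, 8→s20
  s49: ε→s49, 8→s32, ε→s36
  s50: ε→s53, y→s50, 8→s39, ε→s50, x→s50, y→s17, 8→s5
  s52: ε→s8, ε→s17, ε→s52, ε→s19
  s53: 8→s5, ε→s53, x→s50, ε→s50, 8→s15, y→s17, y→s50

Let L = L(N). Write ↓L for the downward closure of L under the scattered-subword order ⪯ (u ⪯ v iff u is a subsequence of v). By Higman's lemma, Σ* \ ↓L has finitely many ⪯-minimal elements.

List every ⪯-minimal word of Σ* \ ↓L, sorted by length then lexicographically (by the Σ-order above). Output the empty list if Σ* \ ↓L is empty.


Antichain: [x8x, yyx8].

|Q|=54, |F|=11, |δ|=137 (60 ε).
min D↑ (9 st, q0=0, F={8}): 0:y→1,x→2,8→0 1:y→3,x→4,8→1 2:y→4,x→2,8→5 3:y→3,x→6,8→3 4:y→7,x→4,8→5 5:y→5,x→8,8→5 6:y→6,x→6,8→8 7:y→7,x→6,8→5 8:y→8,x→8,8→8 (ε-aug+det+¬).
'x8x': |S_i|=[27, 20, 15, 10] end={s12,s14,s16,s17,s18,s32,s43,s5,s51,s6} rej; 3/3 deletions ∈↓L.
'yyx8': N↓-sim [27, 22, 20, 15, 13] end={s12,s14,s15,s16,s17,s18,s32,s39,s43,s45,s5,s51,…} ∉↓L; 4/4 single-dels accept.
2 obstructions.


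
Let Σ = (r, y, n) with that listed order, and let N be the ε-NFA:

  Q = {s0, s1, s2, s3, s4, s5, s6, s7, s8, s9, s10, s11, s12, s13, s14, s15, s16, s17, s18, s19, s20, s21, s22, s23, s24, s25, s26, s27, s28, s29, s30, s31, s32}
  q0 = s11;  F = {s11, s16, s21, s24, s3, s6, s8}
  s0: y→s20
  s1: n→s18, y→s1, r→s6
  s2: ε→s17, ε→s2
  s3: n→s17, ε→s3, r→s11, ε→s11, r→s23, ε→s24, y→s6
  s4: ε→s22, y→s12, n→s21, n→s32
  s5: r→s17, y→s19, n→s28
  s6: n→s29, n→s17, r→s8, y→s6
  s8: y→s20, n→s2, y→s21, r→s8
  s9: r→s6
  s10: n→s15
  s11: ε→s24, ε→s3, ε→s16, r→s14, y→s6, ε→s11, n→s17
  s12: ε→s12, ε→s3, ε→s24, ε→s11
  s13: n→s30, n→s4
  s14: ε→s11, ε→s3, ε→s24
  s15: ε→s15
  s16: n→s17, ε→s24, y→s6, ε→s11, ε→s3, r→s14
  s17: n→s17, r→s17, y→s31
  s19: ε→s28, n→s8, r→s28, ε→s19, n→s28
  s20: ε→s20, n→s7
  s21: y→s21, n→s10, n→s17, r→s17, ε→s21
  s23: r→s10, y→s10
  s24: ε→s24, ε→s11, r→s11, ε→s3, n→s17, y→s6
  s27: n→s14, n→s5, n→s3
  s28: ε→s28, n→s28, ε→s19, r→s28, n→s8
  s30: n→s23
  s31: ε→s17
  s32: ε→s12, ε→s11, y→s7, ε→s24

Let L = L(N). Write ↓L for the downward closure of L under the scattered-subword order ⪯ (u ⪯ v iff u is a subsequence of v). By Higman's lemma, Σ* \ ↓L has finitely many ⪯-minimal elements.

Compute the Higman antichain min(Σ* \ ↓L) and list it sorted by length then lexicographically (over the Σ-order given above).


|Q|=33, |F|=7, |δ|=90 (34 ε).
min D↑ (5 st, q0=0, F={2}): 0:r→0,y→1,n→2 1:r→3,y→1,n→2 2:r→2,y→2,n→2 3:r→3,y→4,n→2 4:r→2,y→4,n→2.
'n': |S_i|=[17, 7] end={s10,s15,s17,s2,s29,s31,s7} rej; 1/1 single-dels accept.
'yryr': run [17, 11, 9, 7, 2] end={s17,s31} ∉↓L; 4/4 deletions ∈↓L.
2 obstructions.

Antichain: [n, yryr].


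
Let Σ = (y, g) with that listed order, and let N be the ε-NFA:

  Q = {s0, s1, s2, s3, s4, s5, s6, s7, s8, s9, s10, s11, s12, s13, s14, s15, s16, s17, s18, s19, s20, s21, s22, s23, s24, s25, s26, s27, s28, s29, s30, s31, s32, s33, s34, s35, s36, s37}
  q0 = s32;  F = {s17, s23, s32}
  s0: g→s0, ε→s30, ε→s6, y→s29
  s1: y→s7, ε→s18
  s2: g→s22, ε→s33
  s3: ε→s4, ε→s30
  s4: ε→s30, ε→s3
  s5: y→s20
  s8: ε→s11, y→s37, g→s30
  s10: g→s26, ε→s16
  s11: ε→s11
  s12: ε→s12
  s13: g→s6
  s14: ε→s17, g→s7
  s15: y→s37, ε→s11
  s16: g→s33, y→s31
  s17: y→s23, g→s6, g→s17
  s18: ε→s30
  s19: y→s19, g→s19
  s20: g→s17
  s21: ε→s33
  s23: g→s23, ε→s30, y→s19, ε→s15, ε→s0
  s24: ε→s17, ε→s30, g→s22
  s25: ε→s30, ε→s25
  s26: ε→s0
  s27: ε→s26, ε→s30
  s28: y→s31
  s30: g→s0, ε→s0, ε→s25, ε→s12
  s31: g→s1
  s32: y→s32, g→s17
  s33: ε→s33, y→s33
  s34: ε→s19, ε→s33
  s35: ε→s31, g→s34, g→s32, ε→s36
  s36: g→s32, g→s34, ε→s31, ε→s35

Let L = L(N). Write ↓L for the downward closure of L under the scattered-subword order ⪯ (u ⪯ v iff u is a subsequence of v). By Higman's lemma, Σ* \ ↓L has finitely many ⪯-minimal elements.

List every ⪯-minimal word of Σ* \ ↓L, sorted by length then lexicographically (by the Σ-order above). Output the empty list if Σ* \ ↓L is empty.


Antichain: [gyy].

|Q|=38, |F|=3, |δ|=68 (36 ε).
min D↑ (4 st, q0=0, F={3}): 0:y→0,g→1 1:y→2,g→1 2:y→3,g→2 3:y→3,g→3 (ε-aug+det+¬).
'gyy': run [13, 12, 11, 3] end={s19,s29,s37} ∉↓L; 3/3 del acc.
1 obstructions.


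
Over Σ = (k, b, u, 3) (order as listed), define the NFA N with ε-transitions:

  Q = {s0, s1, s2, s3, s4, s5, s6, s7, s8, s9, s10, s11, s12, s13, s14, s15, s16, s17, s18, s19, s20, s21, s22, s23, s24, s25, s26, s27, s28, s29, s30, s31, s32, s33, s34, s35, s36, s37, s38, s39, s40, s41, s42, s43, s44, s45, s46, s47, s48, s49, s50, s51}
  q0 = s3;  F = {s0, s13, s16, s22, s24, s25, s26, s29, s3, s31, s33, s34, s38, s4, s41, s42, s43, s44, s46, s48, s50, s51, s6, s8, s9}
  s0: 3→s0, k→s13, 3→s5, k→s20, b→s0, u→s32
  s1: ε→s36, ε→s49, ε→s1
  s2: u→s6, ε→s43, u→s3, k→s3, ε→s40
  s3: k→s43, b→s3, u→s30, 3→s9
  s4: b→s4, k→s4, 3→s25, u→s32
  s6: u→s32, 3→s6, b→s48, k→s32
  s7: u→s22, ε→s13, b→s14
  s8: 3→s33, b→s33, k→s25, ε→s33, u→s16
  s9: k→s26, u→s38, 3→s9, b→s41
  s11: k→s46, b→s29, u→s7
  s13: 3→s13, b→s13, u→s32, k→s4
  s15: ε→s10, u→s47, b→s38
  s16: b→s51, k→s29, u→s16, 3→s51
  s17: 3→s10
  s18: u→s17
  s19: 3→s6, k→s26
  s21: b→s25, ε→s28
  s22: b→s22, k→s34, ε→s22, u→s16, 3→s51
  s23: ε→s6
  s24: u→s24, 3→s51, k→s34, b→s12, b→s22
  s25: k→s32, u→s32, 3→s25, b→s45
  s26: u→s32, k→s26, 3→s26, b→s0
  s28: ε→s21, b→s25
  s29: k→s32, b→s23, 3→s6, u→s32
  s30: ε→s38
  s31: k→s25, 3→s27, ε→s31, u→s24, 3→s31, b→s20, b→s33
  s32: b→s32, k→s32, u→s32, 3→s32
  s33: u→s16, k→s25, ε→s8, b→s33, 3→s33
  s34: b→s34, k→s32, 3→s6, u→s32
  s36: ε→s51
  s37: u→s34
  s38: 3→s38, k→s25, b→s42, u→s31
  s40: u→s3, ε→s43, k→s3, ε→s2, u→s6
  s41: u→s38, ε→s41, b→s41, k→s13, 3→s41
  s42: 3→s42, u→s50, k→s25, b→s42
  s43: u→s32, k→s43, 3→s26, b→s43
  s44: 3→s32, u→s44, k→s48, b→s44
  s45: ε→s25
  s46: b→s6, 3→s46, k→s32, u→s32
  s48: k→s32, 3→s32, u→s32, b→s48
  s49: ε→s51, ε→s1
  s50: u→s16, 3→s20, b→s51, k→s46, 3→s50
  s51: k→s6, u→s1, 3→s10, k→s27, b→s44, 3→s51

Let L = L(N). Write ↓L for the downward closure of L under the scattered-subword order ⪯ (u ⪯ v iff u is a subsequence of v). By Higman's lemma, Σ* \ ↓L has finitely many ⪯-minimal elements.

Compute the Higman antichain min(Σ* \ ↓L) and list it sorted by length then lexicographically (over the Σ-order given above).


A = [ku, ukk, ububb3, uuu3b3, 3bkk3k].

|Q|=52, |F|=25, |δ|=154 (22 ε).
min D↑ (25 st, q0=0, F={4}): 0:k→1,b→0,u→2,3→3 1:k→1,b→1,u→4,3→5 2:k→6,b→7,u→8,3→2 3:k→5,b→9,u→2,3→3 4:k→4,b→4,u→4,3→4 5:k→5,b→10,u→4,3→5 6:k→4,b→6,u→4,3→6 7:k→6,b→7,u→11,3→7 8:k→6,b→12,u→13,3→8 9:k→14,b→9,u→2,3→9 10:k→14,b→10,u→4,3→10 11:k→15,b→16,u→17,3→11 12:k→6,b→12,u→17,3→12 13:k→18,b→19,u→13,3→16 14:k→20,b→14,u→4,3→14 15:k→4,b→21,u→4,3→15 16:k→21,b→22,u→16,3→16 17:k→23,b→16,u→17,3→16 18:k→4,b→18,u→4,3→21 19:k→18,b→19,u→17,3→16 20:k→20,b→20,u→4,3→6 21:k→4,b→24,u→4,3→21 22:k→24,b→22,u→22,3→4 23:k→4,b→21,u→4,3→21 24:k→4,b→24,u→4,3→4 [Hopcroft].
'ku': N↓-sim [37, 17, 1] end={s32} ∉↓L; 2/2 deletions ∈↓L.
'ukk': N↓-sim [37, 28, 10, 1] end={s32} — reject; 3/3 del acc.
'ububb3': run [37, 28, 24, 16, 11, 3, 1] end={s32} ∉↓L; 6/6 deletions ∈↓L.
'uuu3b3': run [37, 28, 25, 17, 10, 3, 1] end={s32} ∉↓L; 6/6 single-dels accept.
'3bkk3k': N↓-sim [37, 34, 32, 13, 4, 3, 1] end={s32} ∉↓L; 6/6 deletions ∈↓L.
5 words, ⪯-incomp.


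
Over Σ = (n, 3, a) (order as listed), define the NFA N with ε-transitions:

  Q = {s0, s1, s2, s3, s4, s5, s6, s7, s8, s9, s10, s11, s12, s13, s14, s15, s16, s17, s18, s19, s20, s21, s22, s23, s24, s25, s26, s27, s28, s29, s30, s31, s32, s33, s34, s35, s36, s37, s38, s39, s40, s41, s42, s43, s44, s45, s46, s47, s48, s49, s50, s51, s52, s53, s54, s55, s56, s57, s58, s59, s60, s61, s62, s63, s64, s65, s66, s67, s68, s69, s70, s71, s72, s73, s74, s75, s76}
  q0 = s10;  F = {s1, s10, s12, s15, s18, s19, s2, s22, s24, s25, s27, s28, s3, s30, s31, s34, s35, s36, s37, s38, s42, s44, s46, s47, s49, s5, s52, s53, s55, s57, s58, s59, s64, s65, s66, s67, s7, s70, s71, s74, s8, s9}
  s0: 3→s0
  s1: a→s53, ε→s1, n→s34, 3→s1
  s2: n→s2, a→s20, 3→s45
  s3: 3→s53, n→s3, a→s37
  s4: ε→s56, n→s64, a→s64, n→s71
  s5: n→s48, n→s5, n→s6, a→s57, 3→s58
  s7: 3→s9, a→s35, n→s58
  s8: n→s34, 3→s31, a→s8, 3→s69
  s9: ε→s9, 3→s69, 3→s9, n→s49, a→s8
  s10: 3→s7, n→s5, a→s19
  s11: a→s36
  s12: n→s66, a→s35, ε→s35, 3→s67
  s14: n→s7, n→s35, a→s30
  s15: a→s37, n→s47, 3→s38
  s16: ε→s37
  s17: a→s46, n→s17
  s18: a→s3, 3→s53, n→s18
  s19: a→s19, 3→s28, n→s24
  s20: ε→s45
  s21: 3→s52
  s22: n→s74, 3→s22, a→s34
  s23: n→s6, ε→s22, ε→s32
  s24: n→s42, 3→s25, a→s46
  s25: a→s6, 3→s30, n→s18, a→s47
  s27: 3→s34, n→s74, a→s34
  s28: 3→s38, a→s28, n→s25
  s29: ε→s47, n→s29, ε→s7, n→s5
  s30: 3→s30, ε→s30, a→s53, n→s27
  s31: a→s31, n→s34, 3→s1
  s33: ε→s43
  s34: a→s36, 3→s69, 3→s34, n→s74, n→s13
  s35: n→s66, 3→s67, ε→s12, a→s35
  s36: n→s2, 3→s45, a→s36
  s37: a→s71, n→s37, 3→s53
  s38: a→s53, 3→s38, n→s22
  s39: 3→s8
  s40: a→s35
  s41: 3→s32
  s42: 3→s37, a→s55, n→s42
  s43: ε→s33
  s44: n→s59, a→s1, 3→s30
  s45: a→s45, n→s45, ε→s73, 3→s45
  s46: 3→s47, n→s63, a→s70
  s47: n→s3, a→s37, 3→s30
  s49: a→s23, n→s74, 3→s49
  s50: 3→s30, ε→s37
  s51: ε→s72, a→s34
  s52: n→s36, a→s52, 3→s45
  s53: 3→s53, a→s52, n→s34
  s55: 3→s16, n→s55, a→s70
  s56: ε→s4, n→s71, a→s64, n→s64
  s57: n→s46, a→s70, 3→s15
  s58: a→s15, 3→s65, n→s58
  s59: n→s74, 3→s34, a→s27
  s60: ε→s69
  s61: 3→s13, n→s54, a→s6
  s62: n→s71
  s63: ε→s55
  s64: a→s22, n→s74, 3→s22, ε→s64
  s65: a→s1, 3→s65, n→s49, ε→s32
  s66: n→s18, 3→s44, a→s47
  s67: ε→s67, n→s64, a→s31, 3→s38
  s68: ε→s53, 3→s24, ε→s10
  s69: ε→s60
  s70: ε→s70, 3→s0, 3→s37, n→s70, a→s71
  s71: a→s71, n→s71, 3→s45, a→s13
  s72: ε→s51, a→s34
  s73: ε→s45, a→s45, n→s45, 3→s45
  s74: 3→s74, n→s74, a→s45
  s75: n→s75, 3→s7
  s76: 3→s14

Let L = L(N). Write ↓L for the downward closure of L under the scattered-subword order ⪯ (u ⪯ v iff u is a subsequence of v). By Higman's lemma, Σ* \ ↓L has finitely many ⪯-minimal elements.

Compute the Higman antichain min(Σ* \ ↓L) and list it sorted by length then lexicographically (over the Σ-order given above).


|Q|=77, |F|=42, |δ|=201 (29 ε).
min D↑ (42 st, q0=0, F={36}): 0:n→1,3→2,a→3 1:n→1,3→4,a→5 2:n→4,3→6,a→7 3:n→8,3→9,a→3 4:n→4,3→10,a→11 5:n→12,3→11,a→13 6:n→14,3→6,a→15 7:n→16,3→17,a→7 8:n→18,3→19,a→12 9:n→19,3→20,a→9 10:n→14,3→10,a→21 11:n→22,3→20,a→23 12:n→24,3→22,a→13 13:n→13,3→23,a→25 14:n→26,3→14,a→27 15:n→28,3→29,a→15 16:n→30,3→31,a→22 17:n→32,3→20,a→29 18:n→18,3→23,a→24 19:n→30,3→33,a→22 20:n→27,3→20,a→34 21:n→28,3→21,a→34 22:n→35,3→33,a→23 23:n→23,3→34,a→25 24:n→24,3→23,a→13 25:n→25,3→36,a→25 26:n→26,3→26,a→36 27:n→26,3→27,a→28 28:n→26,3→28,a→37 29:n→28,3→21,a→29 30:n→30,3→34,a→35 31:n→38,3→33,a→21 32:n→26,3→27,a→27 33:n→39,3→33,a→34 34:n→28,3→34,a→40 35:n→35,3→34,a→23 36:n→36,3→36,a→36 37:n→41,3→36,a→37 38:n→26,3→28,a→39 39:n→26,3→28,a→28 40:n→37,3→36,a→40 41:n→41,3→36,a→36 (ε-aug+det+¬).
'naaa3': N↓-sim [55, 45, 32, 16, 8, 2] end={s45,s73} rej; 5/5 del acc.
'33nna': N↓-sim [55, 44, 30, 18, 7, 3] end={s20,s45,s73} ∉↓L; 5/5 deletions ∈↓L.
'33ana3': run [55, 44, 30, 20, 11, 5, 2] end={s45,s73} — reject; 6/6 deletions ∈↓L.
'ann3a3': N↓-sim [55, 47, 35, 24, 16, 8, 2] end={s45,s73} rej; 6/6 del acc.
'a33aa3': N↓-sim [55, 47, 33, 18, 12, 6, 2] end={s45,s73} ∉↓L; 6/6 del acc.
5 minimals (antichain).

Antichain: [naaa3, 33nna, 33ana3, ann3a3, a33aa3].
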